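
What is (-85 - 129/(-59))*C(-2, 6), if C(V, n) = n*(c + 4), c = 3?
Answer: -205212/59 ≈ -3478.2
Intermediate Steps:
C(V, n) = 7*n (C(V, n) = n*(3 + 4) = n*7 = 7*n)
(-85 - 129/(-59))*C(-2, 6) = (-85 - 129/(-59))*(7*6) = (-85 - 129*(-1/59))*42 = (-85 + 129/59)*42 = -4886/59*42 = -205212/59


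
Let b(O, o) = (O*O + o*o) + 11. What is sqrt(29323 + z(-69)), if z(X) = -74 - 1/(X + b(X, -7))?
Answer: sqrt(4586711151)/396 ≈ 171.02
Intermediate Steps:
b(O, o) = 11 + O**2 + o**2 (b(O, o) = (O**2 + o**2) + 11 = 11 + O**2 + o**2)
z(X) = -74 - 1/(60 + X + X**2) (z(X) = -74 - 1/(X + (11 + X**2 + (-7)**2)) = -74 - 1/(X + (11 + X**2 + 49)) = -74 - 1/(X + (60 + X**2)) = -74 - 1/(60 + X + X**2))
sqrt(29323 + z(-69)) = sqrt(29323 + (-4441 - 74*(-69) - 74*(-69)**2)/(60 - 69 + (-69)**2)) = sqrt(29323 + (-4441 + 5106 - 74*4761)/(60 - 69 + 4761)) = sqrt(29323 + (-4441 + 5106 - 352314)/4752) = sqrt(29323 + (1/4752)*(-351649)) = sqrt(29323 - 351649/4752) = sqrt(138991247/4752) = sqrt(4586711151)/396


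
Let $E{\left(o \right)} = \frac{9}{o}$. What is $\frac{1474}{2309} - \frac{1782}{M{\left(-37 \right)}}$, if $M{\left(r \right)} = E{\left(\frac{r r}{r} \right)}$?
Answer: $\frac{16917208}{2309} \approx 7326.6$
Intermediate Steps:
$M{\left(r \right)} = \frac{9}{r}$ ($M{\left(r \right)} = \frac{9}{r r \frac{1}{r}} = \frac{9}{r^{2} \frac{1}{r}} = \frac{9}{r}$)
$\frac{1474}{2309} - \frac{1782}{M{\left(-37 \right)}} = \frac{1474}{2309} - \frac{1782}{9 \frac{1}{-37}} = 1474 \cdot \frac{1}{2309} - \frac{1782}{9 \left(- \frac{1}{37}\right)} = \frac{1474}{2309} - \frac{1782}{- \frac{9}{37}} = \frac{1474}{2309} - -7326 = \frac{1474}{2309} + 7326 = \frac{16917208}{2309}$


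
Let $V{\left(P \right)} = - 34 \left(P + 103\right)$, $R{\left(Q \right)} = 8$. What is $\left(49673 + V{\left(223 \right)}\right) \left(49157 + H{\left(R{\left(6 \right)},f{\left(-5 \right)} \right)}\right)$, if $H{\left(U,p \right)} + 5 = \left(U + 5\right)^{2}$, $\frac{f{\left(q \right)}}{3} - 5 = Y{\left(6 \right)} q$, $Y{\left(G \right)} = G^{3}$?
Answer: $1903248069$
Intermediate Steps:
$f{\left(q \right)} = 15 + 648 q$ ($f{\left(q \right)} = 15 + 3 \cdot 6^{3} q = 15 + 3 \cdot 216 q = 15 + 648 q$)
$H{\left(U,p \right)} = -5 + \left(5 + U\right)^{2}$ ($H{\left(U,p \right)} = -5 + \left(U + 5\right)^{2} = -5 + \left(5 + U\right)^{2}$)
$V{\left(P \right)} = -3502 - 34 P$ ($V{\left(P \right)} = - 34 \left(103 + P\right) = -3502 - 34 P$)
$\left(49673 + V{\left(223 \right)}\right) \left(49157 + H{\left(R{\left(6 \right)},f{\left(-5 \right)} \right)}\right) = \left(49673 - 11084\right) \left(49157 - \left(5 - \left(5 + 8\right)^{2}\right)\right) = \left(49673 - 11084\right) \left(49157 - \left(5 - 13^{2}\right)\right) = \left(49673 - 11084\right) \left(49157 + \left(-5 + 169\right)\right) = 38589 \left(49157 + 164\right) = 38589 \cdot 49321 = 1903248069$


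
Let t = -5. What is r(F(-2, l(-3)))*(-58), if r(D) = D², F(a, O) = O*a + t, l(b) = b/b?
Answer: -2842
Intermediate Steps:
l(b) = 1
F(a, O) = -5 + O*a (F(a, O) = O*a - 5 = -5 + O*a)
r(F(-2, l(-3)))*(-58) = (-5 + 1*(-2))²*(-58) = (-5 - 2)²*(-58) = (-7)²*(-58) = 49*(-58) = -2842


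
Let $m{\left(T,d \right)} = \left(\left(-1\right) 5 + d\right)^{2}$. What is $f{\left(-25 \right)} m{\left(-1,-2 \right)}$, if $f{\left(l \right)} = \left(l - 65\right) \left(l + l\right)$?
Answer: $220500$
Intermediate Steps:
$f{\left(l \right)} = 2 l \left(-65 + l\right)$ ($f{\left(l \right)} = \left(-65 + l\right) 2 l = 2 l \left(-65 + l\right)$)
$m{\left(T,d \right)} = \left(-5 + d\right)^{2}$
$f{\left(-25 \right)} m{\left(-1,-2 \right)} = 2 \left(-25\right) \left(-65 - 25\right) \left(-5 - 2\right)^{2} = 2 \left(-25\right) \left(-90\right) \left(-7\right)^{2} = 4500 \cdot 49 = 220500$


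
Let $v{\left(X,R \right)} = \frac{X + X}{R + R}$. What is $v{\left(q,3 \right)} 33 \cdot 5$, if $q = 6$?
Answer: $330$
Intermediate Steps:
$v{\left(X,R \right)} = \frac{X}{R}$ ($v{\left(X,R \right)} = \frac{2 X}{2 R} = 2 X \frac{1}{2 R} = \frac{X}{R}$)
$v{\left(q,3 \right)} 33 \cdot 5 = \frac{6}{3} \cdot 33 \cdot 5 = 6 \cdot \frac{1}{3} \cdot 33 \cdot 5 = 2 \cdot 33 \cdot 5 = 66 \cdot 5 = 330$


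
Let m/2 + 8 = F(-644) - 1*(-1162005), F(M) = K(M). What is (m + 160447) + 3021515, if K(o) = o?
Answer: 5504668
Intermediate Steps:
F(M) = M
m = 2322706 (m = -16 + 2*(-644 - 1*(-1162005)) = -16 + 2*(-644 + 1162005) = -16 + 2*1161361 = -16 + 2322722 = 2322706)
(m + 160447) + 3021515 = (2322706 + 160447) + 3021515 = 2483153 + 3021515 = 5504668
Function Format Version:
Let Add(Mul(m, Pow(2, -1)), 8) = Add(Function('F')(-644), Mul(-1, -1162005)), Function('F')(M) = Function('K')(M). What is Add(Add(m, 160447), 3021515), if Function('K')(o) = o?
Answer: 5504668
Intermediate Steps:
Function('F')(M) = M
m = 2322706 (m = Add(-16, Mul(2, Add(-644, Mul(-1, -1162005)))) = Add(-16, Mul(2, Add(-644, 1162005))) = Add(-16, Mul(2, 1161361)) = Add(-16, 2322722) = 2322706)
Add(Add(m, 160447), 3021515) = Add(Add(2322706, 160447), 3021515) = Add(2483153, 3021515) = 5504668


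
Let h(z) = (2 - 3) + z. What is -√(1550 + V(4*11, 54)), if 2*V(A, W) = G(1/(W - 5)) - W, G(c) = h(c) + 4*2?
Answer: -3*√8311/7 ≈ -39.071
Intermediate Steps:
h(z) = -1 + z
G(c) = 7 + c (G(c) = (-1 + c) + 4*2 = (-1 + c) + 8 = 7 + c)
V(A, W) = 7/2 + 1/(2*(-5 + W)) - W/2 (V(A, W) = ((7 + 1/(W - 5)) - W)/2 = ((7 + 1/(-5 + W)) - W)/2 = (7 + 1/(-5 + W) - W)/2 = 7/2 + 1/(2*(-5 + W)) - W/2)
-√(1550 + V(4*11, 54)) = -√(1550 + (-34 - 1*54² + 12*54)/(2*(-5 + 54))) = -√(1550 + (½)*(-34 - 1*2916 + 648)/49) = -√(1550 + (½)*(1/49)*(-34 - 2916 + 648)) = -√(1550 + (½)*(1/49)*(-2302)) = -√(1550 - 1151/49) = -√(74799/49) = -3*√8311/7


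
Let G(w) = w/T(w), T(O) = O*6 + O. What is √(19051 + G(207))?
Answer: √933506/7 ≈ 138.03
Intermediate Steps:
T(O) = 7*O (T(O) = 6*O + O = 7*O)
G(w) = ⅐ (G(w) = w/((7*w)) = w*(1/(7*w)) = ⅐)
√(19051 + G(207)) = √(19051 + ⅐) = √(133358/7) = √933506/7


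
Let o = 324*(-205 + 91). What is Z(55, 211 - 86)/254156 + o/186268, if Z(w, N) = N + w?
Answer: -584623611/2958820613 ≈ -0.19759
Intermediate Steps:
o = -36936 (o = 324*(-114) = -36936)
Z(55, 211 - 86)/254156 + o/186268 = ((211 - 86) + 55)/254156 - 36936/186268 = (125 + 55)*(1/254156) - 36936*1/186268 = 180*(1/254156) - 9234/46567 = 45/63539 - 9234/46567 = -584623611/2958820613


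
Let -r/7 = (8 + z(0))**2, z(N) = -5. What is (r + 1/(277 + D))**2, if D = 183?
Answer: 839782441/211600 ≈ 3968.7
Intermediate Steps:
r = -63 (r = -7*(8 - 5)**2 = -7*3**2 = -7*9 = -63)
(r + 1/(277 + D))**2 = (-63 + 1/(277 + 183))**2 = (-63 + 1/460)**2 = (-28979/460)**2 = 839782441/211600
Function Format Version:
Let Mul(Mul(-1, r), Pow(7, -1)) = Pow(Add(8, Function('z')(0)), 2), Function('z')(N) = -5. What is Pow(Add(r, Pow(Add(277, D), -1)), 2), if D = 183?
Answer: Rational(839782441, 211600) ≈ 3968.7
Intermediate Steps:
r = -63 (r = Mul(-7, Pow(Add(8, -5), 2)) = Mul(-7, Pow(3, 2)) = Mul(-7, 9) = -63)
Pow(Add(r, Pow(Add(277, D), -1)), 2) = Pow(Add(-63, Pow(Add(277, 183), -1)), 2) = Pow(Add(-63, Pow(460, -1)), 2) = Pow(Add(-63, Rational(1, 460)), 2) = Pow(Rational(-28979, 460), 2) = Rational(839782441, 211600)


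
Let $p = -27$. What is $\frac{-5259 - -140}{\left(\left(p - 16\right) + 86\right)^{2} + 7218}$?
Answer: $- \frac{5119}{9067} \approx -0.56458$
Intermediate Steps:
$\frac{-5259 - -140}{\left(\left(p - 16\right) + 86\right)^{2} + 7218} = \frac{-5259 - -140}{\left(\left(-27 - 16\right) + 86\right)^{2} + 7218} = \frac{-5259 + \left(-58 + 198\right)}{\left(\left(-27 - 16\right) + 86\right)^{2} + 7218} = \frac{-5259 + 140}{\left(-43 + 86\right)^{2} + 7218} = - \frac{5119}{43^{2} + 7218} = - \frac{5119}{1849 + 7218} = - \frac{5119}{9067}$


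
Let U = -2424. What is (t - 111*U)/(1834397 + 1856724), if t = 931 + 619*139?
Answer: 356036/3691121 ≈ 0.096457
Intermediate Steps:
t = 86972 (t = 931 + 86041 = 86972)
(t - 111*U)/(1834397 + 1856724) = (86972 - 111*(-2424))/(1834397 + 1856724) = (86972 + 269064)/3691121 = 356036*(1/3691121) = 356036/3691121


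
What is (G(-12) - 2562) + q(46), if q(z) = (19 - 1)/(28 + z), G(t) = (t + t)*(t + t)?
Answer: -73473/37 ≈ -1985.8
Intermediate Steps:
G(t) = 4*t**2 (G(t) = (2*t)*(2*t) = 4*t**2)
q(z) = 18/(28 + z)
(G(-12) - 2562) + q(46) = (4*(-12)**2 - 2562) + 18/(28 + 46) = (4*144 - 2562) + 18/74 = (576 - 2562) + 18*(1/74) = -1986 + 9/37 = -73473/37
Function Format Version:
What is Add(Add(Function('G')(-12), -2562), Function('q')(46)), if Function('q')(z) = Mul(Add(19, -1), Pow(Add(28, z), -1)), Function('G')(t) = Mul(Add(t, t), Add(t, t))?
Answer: Rational(-73473, 37) ≈ -1985.8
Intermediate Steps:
Function('G')(t) = Mul(4, Pow(t, 2)) (Function('G')(t) = Mul(Mul(2, t), Mul(2, t)) = Mul(4, Pow(t, 2)))
Function('q')(z) = Mul(18, Pow(Add(28, z), -1))
Add(Add(Function('G')(-12), -2562), Function('q')(46)) = Add(Add(Mul(4, Pow(-12, 2)), -2562), Mul(18, Pow(Add(28, 46), -1))) = Add(Add(Mul(4, 144), -2562), Mul(18, Pow(74, -1))) = Add(Add(576, -2562), Mul(18, Rational(1, 74))) = Add(-1986, Rational(9, 37)) = Rational(-73473, 37)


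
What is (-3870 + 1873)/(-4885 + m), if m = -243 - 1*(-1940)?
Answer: 1997/3188 ≈ 0.62641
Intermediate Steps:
m = 1697 (m = -243 + 1940 = 1697)
(-3870 + 1873)/(-4885 + m) = (-3870 + 1873)/(-4885 + 1697) = -1997/(-3188) = -1997*(-1/3188) = 1997/3188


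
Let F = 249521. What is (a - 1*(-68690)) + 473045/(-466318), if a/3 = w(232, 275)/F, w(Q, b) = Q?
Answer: 7992385112237703/116356133678 ≈ 68689.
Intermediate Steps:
a = 696/249521 (a = 3*(232/249521) = 696/249521 ≈ 0.0027893)
(a - 1*(-68690)) + 473045/(-466318) = (696/249521 - 1*(-68690)) + 473045/(-466318) = (696/249521 + 68690) + 473045*(-1/466318) = 17139598186/249521 - 473045/466318 = 7992385112237703/116356133678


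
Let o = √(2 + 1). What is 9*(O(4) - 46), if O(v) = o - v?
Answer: -450 + 9*√3 ≈ -434.41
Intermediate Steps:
o = √3 ≈ 1.7320
O(v) = √3 - v
9*(O(4) - 46) = 9*((√3 - 1*4) - 46) = 9*((√3 - 4) - 46) = 9*((-4 + √3) - 46) = 9*(-50 + √3) = -450 + 9*√3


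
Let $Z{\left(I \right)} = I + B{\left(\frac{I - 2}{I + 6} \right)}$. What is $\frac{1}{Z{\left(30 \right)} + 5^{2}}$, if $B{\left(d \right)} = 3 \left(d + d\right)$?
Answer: $\frac{3}{179} \approx 0.01676$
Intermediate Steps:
$B{\left(d \right)} = 6 d$ ($B{\left(d \right)} = 3 \cdot 2 d = 6 d$)
$Z{\left(I \right)} = I + \frac{6 \left(-2 + I\right)}{6 + I}$ ($Z{\left(I \right)} = I + 6 \frac{I - 2}{I + 6} = I + 6 \frac{-2 + I}{6 + I} = I + \frac{6 \left(-2 + I\right)}{6 + I}$)
$\frac{1}{Z{\left(30 \right)} + 5^{2}} = \frac{1}{\frac{-12 + 30^{2} + 12 \cdot 30}{6 + 30} + 5^{2}} = \frac{1}{\frac{-12 + 900 + 360}{36} + 25} = \frac{1}{\frac{1}{36} \cdot 1248 + 25} = \frac{1}{\frac{104}{3} + 25} = \frac{1}{\frac{179}{3}} = \frac{3}{179}$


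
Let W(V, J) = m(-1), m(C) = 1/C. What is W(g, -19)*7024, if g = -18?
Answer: -7024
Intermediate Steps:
W(V, J) = -1 (W(V, J) = 1/(-1) = -1)
W(g, -19)*7024 = -1*7024 = -7024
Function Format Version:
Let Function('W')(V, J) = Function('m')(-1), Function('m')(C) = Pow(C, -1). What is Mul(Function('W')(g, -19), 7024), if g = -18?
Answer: -7024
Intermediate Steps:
Function('W')(V, J) = -1 (Function('W')(V, J) = Pow(-1, -1) = -1)
Mul(Function('W')(g, -19), 7024) = Mul(-1, 7024) = -7024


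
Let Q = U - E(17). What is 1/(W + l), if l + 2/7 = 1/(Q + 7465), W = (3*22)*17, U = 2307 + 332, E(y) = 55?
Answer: 70343/78904755 ≈ 0.00089149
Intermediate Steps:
U = 2639
W = 1122 (W = 66*17 = 1122)
Q = 2584 (Q = 2639 - 1*55 = 2639 - 55 = 2584)
l = -20091/70343 (l = -2/7 + 1/(2584 + 7465) = -2/7 + 1/10049 = -20091/70343 ≈ -0.28561)
1/(W + l) = 1/(1122 - 20091/70343) = 1/(78904755/70343) = 70343/78904755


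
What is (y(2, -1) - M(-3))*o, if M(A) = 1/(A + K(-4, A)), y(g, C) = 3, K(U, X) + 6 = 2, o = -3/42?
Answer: -11/49 ≈ -0.22449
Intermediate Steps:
o = -1/14 (o = -3*1/42 = -1/14 ≈ -0.071429)
K(U, X) = -4 (K(U, X) = -6 + 2 = -4)
M(A) = 1/(-4 + A) (M(A) = 1/(A - 4) = 1/(-4 + A))
(y(2, -1) - M(-3))*o = (3 - 1/(-4 - 3))*(-1/14) = (3 - 1/(-7))*(-1/14) = (3 - 1*(-⅐))*(-1/14) = (3 + ⅐)*(-1/14) = (22/7)*(-1/14) = -11/49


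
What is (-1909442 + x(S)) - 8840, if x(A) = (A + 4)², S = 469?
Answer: -1694553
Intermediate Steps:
x(A) = (4 + A)²
(-1909442 + x(S)) - 8840 = (-1909442 + (4 + 469)²) - 8840 = (-1909442 + 473²) - 8840 = (-1909442 + 223729) - 8840 = -1685713 - 8840 = -1694553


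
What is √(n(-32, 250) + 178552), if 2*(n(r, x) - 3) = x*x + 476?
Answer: √210043 ≈ 458.30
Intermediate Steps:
n(r, x) = 241 + x²/2 (n(r, x) = 3 + (x*x + 476)/2 = 3 + (x² + 476)/2 = 3 + (476 + x²)/2 = 3 + (238 + x²/2) = 241 + x²/2)
√(n(-32, 250) + 178552) = √((241 + (½)*250²) + 178552) = √((241 + (½)*62500) + 178552) = √((241 + 31250) + 178552) = √(31491 + 178552) = √210043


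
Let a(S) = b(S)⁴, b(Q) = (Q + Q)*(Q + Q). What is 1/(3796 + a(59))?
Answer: 1/37588592026709972 ≈ 2.6604e-17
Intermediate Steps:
b(Q) = 4*Q² (b(Q) = (2*Q)*(2*Q) = 4*Q²)
a(S) = 256*S⁸ (a(S) = (4*S²)⁴ = 256*S⁸)
1/(3796 + a(59)) = 1/(3796 + 256*59⁸) = 1/(3796 + 256*146830437604321) = 1/(3796 + 37588592026706176) = 1/37588592026709972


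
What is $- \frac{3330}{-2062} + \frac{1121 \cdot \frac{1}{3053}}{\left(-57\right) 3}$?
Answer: $\frac{45688376}{28328787} \approx 1.6128$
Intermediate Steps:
$- \frac{3330}{-2062} + \frac{1121 \cdot \frac{1}{3053}}{\left(-57\right) 3} = \left(-3330\right) \left(- \frac{1}{2062}\right) + \frac{1121 \cdot \frac{1}{3053}}{-171} = \frac{1665}{1031} + \frac{1121}{3053} \left(- \frac{1}{171}\right) = \frac{1665}{1031} - \frac{59}{27477} = \frac{45688376}{28328787}$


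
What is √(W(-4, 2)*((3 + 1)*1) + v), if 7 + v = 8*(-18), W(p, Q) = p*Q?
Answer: I*√183 ≈ 13.528*I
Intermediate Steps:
W(p, Q) = Q*p
v = -151 (v = -7 + 8*(-18) = -7 - 144 = -151)
√(W(-4, 2)*((3 + 1)*1) + v) = √((2*(-4))*((3 + 1)*1) - 151) = √(-32 - 151) = √(-183) = I*√183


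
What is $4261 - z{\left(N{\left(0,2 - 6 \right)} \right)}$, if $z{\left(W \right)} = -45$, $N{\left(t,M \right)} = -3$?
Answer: $4306$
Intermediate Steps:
$4261 - z{\left(N{\left(0,2 - 6 \right)} \right)} = 4261 - -45 = 4261 + 45 = 4306$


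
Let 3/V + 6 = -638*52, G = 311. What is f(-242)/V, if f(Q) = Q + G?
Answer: -763186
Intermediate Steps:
f(Q) = 311 + Q (f(Q) = Q + 311 = 311 + Q)
V = -3/33182 (V = 3/(-6 - 638*52) = 3/(-6 - 33176) = 3/(-33182) = 3*(-1/33182) = -3/33182 ≈ -9.0410e-5)
f(-242)/V = (311 - 242)/(-3/33182) = 69*(-33182/3) = -763186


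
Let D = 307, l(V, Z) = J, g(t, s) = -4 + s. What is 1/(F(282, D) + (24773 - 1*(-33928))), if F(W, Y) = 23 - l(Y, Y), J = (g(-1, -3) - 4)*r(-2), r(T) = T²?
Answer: 1/58768 ≈ 1.7016e-5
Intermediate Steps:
J = -44 (J = ((-4 - 3) - 4)*(-2)² = (-7 - 4)*4 = -11*4 = -44)
l(V, Z) = -44
F(W, Y) = 67 (F(W, Y) = 23 - 1*(-44) = 23 + 44 = 67)
1/(F(282, D) + (24773 - 1*(-33928))) = 1/(67 + (24773 - 1*(-33928))) = 1/(67 + (24773 + 33928)) = 1/(67 + 58701) = 1/58768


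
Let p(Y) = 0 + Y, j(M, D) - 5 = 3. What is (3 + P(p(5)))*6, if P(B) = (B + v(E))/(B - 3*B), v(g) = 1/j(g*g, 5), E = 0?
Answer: 597/40 ≈ 14.925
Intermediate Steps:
j(M, D) = 8 (j(M, D) = 5 + 3 = 8)
v(g) = ⅛ (v(g) = 1/8 = ⅛)
p(Y) = Y
P(B) = -(⅛ + B)/(2*B) (P(B) = (B + ⅛)/(B - 3*B) = (⅛ + B)/((-2*B)) = (⅛ + B)*(-1/(2*B)) = -(⅛ + B)/(2*B))
(3 + P(p(5)))*6 = (3 + (1/16)*(-1 - 8*5)/5)*6 = (3 + (1/16)*(⅕)*(-1 - 40))*6 = (3 + (1/16)*(⅕)*(-41))*6 = (3 - 41/80)*6 = (199/80)*6 = 597/40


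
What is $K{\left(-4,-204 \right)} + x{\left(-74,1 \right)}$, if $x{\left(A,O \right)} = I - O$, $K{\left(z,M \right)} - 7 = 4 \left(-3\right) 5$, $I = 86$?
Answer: $32$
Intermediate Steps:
$K{\left(z,M \right)} = -53$ ($K{\left(z,M \right)} = 7 + 4 \left(-3\right) 5 = 7 - 60 = -53$)
$x{\left(A,O \right)} = 86 - O$
$K{\left(-4,-204 \right)} + x{\left(-74,1 \right)} = -53 + \left(86 - 1\right) = -53 + 85 = 32$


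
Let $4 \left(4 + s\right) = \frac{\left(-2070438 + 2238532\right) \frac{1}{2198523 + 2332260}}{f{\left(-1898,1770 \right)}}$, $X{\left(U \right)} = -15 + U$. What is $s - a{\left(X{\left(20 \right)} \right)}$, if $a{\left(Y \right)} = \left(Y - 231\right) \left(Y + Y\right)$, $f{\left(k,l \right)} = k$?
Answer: $\frac{38800610632561}{17198852268} \approx 2256.0$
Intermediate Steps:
$a{\left(Y \right)} = 2 Y \left(-231 + Y\right)$ ($a{\left(Y \right)} = \left(-231 + Y\right) 2 Y = 2 Y \left(-231 + Y\right)$)
$s = - \frac{68795493119}{17198852268}$ ($s = -4 + \frac{\frac{-2070438 + 2238532}{2198523 + 2332260} \frac{1}{-1898}}{4} = -4 + \frac{\frac{168094}{4530783} \left(- \frac{1}{1898}\right)}{4} = -4 + \frac{1}{4} \left(- \frac{84047}{4299713067}\right) = -4 - \frac{84047}{17198852268} = - \frac{68795493119}{17198852268} \approx -4.0$)
$s - a{\left(X{\left(20 \right)} \right)} = - \frac{68795493119}{17198852268} - 2 \left(-15 + 20\right) \left(-231 + \left(-15 + 20\right)\right) = - \frac{68795493119}{17198852268} - 2 \cdot 5 \left(-231 + 5\right) = - \frac{68795493119}{17198852268} - 2 \cdot 5 \left(-226\right) = - \frac{68795493119}{17198852268} - -2260 = - \frac{68795493119}{17198852268} + 2260 = \frac{38800610632561}{17198852268}$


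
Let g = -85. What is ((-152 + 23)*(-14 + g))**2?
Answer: 163098441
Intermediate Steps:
((-152 + 23)*(-14 + g))**2 = ((-152 + 23)*(-14 - 85))**2 = (-129*(-99))**2 = 12771**2 = 163098441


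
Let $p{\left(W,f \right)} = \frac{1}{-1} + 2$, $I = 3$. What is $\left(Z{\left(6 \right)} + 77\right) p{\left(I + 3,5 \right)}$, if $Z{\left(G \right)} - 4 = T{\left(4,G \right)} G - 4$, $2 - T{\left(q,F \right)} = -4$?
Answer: $113$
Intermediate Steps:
$T{\left(q,F \right)} = 6$ ($T{\left(q,F \right)} = 2 - -4 = 2 + 4 = 6$)
$Z{\left(G \right)} = 6 G$ ($Z{\left(G \right)} = 4 + \left(6 G - 4\right) = 4 + \left(-4 + 6 G\right) = 6 G$)
$p{\left(W,f \right)} = 1$ ($p{\left(W,f \right)} = -1 + 2 = 1$)
$\left(Z{\left(6 \right)} + 77\right) p{\left(I + 3,5 \right)} = \left(6 \cdot 6 + 77\right) 1 = \left(36 + 77\right) 1 = 113 \cdot 1 = 113$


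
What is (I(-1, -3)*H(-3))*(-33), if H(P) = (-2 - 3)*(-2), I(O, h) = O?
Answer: 330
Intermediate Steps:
H(P) = 10 (H(P) = -5*(-2) = 10)
(I(-1, -3)*H(-3))*(-33) = -1*10*(-33) = -10*(-33) = 330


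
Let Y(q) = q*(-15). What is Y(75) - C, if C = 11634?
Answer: -12759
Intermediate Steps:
Y(q) = -15*q
Y(75) - C = -15*75 - 1*11634 = -1125 - 11634 = -12759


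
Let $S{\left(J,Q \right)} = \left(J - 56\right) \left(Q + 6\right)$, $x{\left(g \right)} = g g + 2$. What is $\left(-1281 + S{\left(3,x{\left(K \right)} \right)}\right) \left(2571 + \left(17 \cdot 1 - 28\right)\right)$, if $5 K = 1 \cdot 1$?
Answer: $- \frac{21851136}{5} \approx -4.3702 \cdot 10^{6}$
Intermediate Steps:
$K = \frac{1}{5}$ ($K = \frac{1 \cdot 1}{5} = \frac{1}{5} \cdot 1 = \frac{1}{5} \approx 0.2$)
$x{\left(g \right)} = 2 + g^{2}$ ($x{\left(g \right)} = g^{2} + 2 = 2 + g^{2}$)
$S{\left(J,Q \right)} = \left(-56 + J\right) \left(6 + Q\right)$
$\left(-1281 + S{\left(3,x{\left(K \right)} \right)}\right) \left(2571 + \left(17 \cdot 1 - 28\right)\right) = \left(-1281 + \left(-336 - 56 \left(2 + \left(\frac{1}{5}\right)^{2}\right) + 6 \cdot 3 + 3 \left(2 + \left(\frac{1}{5}\right)^{2}\right)\right)\right) \left(2571 + \left(17 \cdot 1 - 28\right)\right) = \left(-1281 + \left(-336 - 56 \left(2 + \frac{1}{25}\right) + 18 + 3 \left(2 + \frac{1}{25}\right)\right)\right) \left(2571 + \left(17 - 28\right)\right) = \left(-1281 + \left(-336 - \frac{2856}{25} + 18 + 3 \cdot \frac{51}{25}\right)\right) \left(2571 - 11\right) = \left(-1281 + \left(-336 - \frac{2856}{25} + 18 + \frac{153}{25}\right)\right) 2560 = \left(-1281 - \frac{10653}{25}\right) 2560 = \left(- \frac{42678}{25}\right) 2560 = - \frac{21851136}{5}$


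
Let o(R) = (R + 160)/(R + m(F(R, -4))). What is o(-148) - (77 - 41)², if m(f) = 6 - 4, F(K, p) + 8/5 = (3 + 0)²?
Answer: -94614/73 ≈ -1296.1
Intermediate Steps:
F(K, p) = 37/5 (F(K, p) = -8/5 + (3 + 0)² = -8/5 + 3² = -8/5 + 9 = 37/5)
m(f) = 2
o(R) = (160 + R)/(2 + R) (o(R) = (R + 160)/(R + 2) = (160 + R)/(2 + R))
o(-148) - (77 - 41)² = (160 - 148)/(2 - 148) - (77 - 41)² = 12/(-146) - 1*36² = -1/146*12 - 1*1296 = -6/73 - 1296 = -94614/73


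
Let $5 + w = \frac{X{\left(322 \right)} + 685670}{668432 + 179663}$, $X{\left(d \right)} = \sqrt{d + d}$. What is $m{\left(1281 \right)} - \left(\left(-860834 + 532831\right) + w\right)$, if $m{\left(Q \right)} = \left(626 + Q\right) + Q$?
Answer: $\frac{56176997190}{169619} - \frac{2 \sqrt{161}}{848095} \approx 3.312 \cdot 10^{5}$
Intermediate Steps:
$X{\left(d \right)} = \sqrt{2} \sqrt{d}$ ($X{\left(d \right)} = \sqrt{2 d} = \sqrt{2} \sqrt{d}$)
$m{\left(Q \right)} = 626 + 2 Q$
$w = - \frac{710961}{169619} + \frac{2 \sqrt{161}}{848095}$ ($w = -5 + \frac{\sqrt{2} \sqrt{322} + 685670}{668432 + 179663} = -5 + \frac{2 \sqrt{161} + 685670}{848095} = -5 + \left(685670 + 2 \sqrt{161}\right) \frac{1}{848095} = -5 + \left(\frac{137134}{169619} + \frac{2 \sqrt{161}}{848095}\right) = - \frac{710961}{169619} + \frac{2 \sqrt{161}}{848095} \approx -4.1915$)
$m{\left(1281 \right)} - \left(\left(-860834 + 532831\right) + w\right) = \left(626 + 2 \cdot 1281\right) - \left(\left(-860834 + 532831\right) - \left(\frac{710961}{169619} - \frac{2 \sqrt{161}}{848095}\right)\right) = \left(626 + 2562\right) - \left(-328003 - \left(\frac{710961}{169619} - \frac{2 \sqrt{161}}{848095}\right)\right) = 3188 - \left(- \frac{55636251818}{169619} + \frac{2 \sqrt{161}}{848095}\right) = 3188 + \left(\frac{55636251818}{169619} - \frac{2 \sqrt{161}}{848095}\right) = \frac{56176997190}{169619} - \frac{2 \sqrt{161}}{848095}$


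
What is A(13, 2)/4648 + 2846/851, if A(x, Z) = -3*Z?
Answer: 6611551/1977724 ≈ 3.3430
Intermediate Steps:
A(13, 2)/4648 + 2846/851 = -3*2/4648 + 2846/851 = -6*1/4648 + 2846*(1/851) = -3/2324 + 2846/851 = 6611551/1977724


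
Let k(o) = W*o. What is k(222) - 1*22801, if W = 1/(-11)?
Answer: -251033/11 ≈ -22821.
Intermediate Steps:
W = -1/11 ≈ -0.090909
k(o) = -o/11
k(222) - 1*22801 = -1/11*222 - 1*22801 = -222/11 - 22801 = -251033/11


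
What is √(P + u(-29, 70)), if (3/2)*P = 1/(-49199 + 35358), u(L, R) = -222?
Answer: 2*I*√95690874621/41523 ≈ 14.9*I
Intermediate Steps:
P = -2/41523 (P = 2/(3*(-49199 + 35358)) = (⅔)/(-13841) = (⅔)*(-1/13841) = -2/41523 ≈ -4.8166e-5)
√(P + u(-29, 70)) = √(-2/41523 - 222) = √(-9218108/41523) = 2*I*√95690874621/41523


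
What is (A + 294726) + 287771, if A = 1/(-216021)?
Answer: 125831584436/216021 ≈ 5.8250e+5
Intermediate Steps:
A = -1/216021 ≈ -4.6292e-6
(A + 294726) + 287771 = (-1/216021 + 294726) + 287771 = 63667005245/216021 + 287771 = 125831584436/216021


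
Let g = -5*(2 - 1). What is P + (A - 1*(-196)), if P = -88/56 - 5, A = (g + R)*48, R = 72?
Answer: 23838/7 ≈ 3405.4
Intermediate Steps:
g = -5 (g = -5*1 = -5)
A = 3216 (A = (-5 + 72)*48 = 67*48 = 3216)
P = -46/7 (P = -88*1/56 - 5 = -11/7 - 5 = -46/7 ≈ -6.5714)
P + (A - 1*(-196)) = -46/7 + (3216 - 1*(-196)) = -46/7 + (3216 + 196) = -46/7 + 3412 = 23838/7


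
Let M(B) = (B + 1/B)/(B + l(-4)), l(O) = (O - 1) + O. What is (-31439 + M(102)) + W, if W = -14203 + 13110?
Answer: -308588147/9486 ≈ -32531.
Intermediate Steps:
l(O) = -1 + 2*O (l(O) = (-1 + O) + O = -1 + 2*O)
W = -1093
M(B) = (B + 1/B)/(-9 + B) (M(B) = (B + 1/B)/(B + (-1 + 2*(-4))) = (B + 1/B)/(B + (-1 - 8)) = (B + 1/B)/(B - 9) = (B + 1/B)/(-9 + B))
(-31439 + M(102)) + W = (-31439 + (1 + 102**2)/(102*(-9 + 102))) - 1093 = (-31439 + (1/102)*(1 + 10404)/93) - 1093 = (-31439 + (1/102)*(1/93)*10405) - 1093 = (-31439 + 10405/9486) - 1093 = -298219949/9486 - 1093 = -308588147/9486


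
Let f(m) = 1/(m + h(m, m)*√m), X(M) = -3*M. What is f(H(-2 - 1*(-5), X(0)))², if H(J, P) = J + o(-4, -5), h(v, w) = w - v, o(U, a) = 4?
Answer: 1/49 ≈ 0.020408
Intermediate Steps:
H(J, P) = 4 + J (H(J, P) = J + 4 = 4 + J)
f(m) = 1/m (f(m) = 1/(m + (m - m)*√m) = 1/(m + 0*√m) = 1/(m + 0) = 1/m)
f(H(-2 - 1*(-5), X(0)))² = (1/(4 + (-2 - 1*(-5))))² = (1/(4 + (-2 + 5)))² = (1/(4 + 3))² = (1/7)² = (⅐)² = 1/49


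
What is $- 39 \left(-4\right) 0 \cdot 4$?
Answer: $0$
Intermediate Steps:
$- 39 \left(-4\right) 0 \cdot 4 = - 39 \cdot 0 \cdot 4 = \left(-39\right) 0 = 0$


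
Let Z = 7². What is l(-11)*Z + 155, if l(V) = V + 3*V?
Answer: -2001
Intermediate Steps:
Z = 49
l(V) = 4*V
l(-11)*Z + 155 = (4*(-11))*49 + 155 = -44*49 + 155 = -2156 + 155 = -2001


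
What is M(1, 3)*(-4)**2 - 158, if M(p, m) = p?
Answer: -142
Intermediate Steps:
M(1, 3)*(-4)**2 - 158 = 1*(-4)**2 - 158 = 1*16 - 158 = 16 - 158 = -142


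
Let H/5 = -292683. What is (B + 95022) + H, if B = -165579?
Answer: -1533972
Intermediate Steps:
H = -1463415 (H = 5*(-292683) = -1463415)
(B + 95022) + H = (-165579 + 95022) - 1463415 = -70557 - 1463415 = -1533972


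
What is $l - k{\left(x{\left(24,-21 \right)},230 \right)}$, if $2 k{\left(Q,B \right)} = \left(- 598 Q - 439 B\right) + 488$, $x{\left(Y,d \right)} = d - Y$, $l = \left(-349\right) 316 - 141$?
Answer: $-73639$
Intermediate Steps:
$l = -110425$ ($l = -110284 - 141 = -110425$)
$k{\left(Q,B \right)} = 244 - 299 Q - \frac{439 B}{2}$ ($k{\left(Q,B \right)} = \frac{\left(- 598 Q - 439 B\right) + 488}{2} = \frac{488 - 598 Q - 439 B}{2} = 244 - 299 Q - \frac{439 B}{2}$)
$l - k{\left(x{\left(24,-21 \right)},230 \right)} = -110425 - \left(244 - 299 \left(-21 - 24\right) - 50485\right) = -110425 - \left(244 - -13455 - 50485\right) = -110425 - \left(244 + 13455 - 50485\right) = -110425 - -36786 = -110425 + 36786 = -73639$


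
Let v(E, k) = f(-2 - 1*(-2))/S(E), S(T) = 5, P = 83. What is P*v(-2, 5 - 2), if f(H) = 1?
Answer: 83/5 ≈ 16.600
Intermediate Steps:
v(E, k) = ⅕ (v(E, k) = 1/5 = 1*(⅕) = ⅕)
P*v(-2, 5 - 2) = 83*(⅕) = 83/5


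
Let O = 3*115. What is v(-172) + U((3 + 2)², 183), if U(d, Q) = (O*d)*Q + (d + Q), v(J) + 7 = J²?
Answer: 1608160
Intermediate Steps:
O = 345
v(J) = -7 + J²
U(d, Q) = Q + d + 345*Q*d (U(d, Q) = (345*d)*Q + (d + Q) = 345*Q*d + (Q + d) = Q + d + 345*Q*d)
v(-172) + U((3 + 2)², 183) = (-7 + (-172)²) + (183 + (3 + 2)² + 345*183*(3 + 2)²) = (-7 + 29584) + (183 + 5² + 345*183*5²) = 29577 + (183 + 25 + 345*183*25) = 29577 + (183 + 25 + 1578375) = 29577 + 1578583 = 1608160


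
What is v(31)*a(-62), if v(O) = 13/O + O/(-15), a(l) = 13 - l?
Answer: -3830/31 ≈ -123.55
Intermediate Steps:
v(O) = 13/O - O/15 (v(O) = 13/O + O*(-1/15) = 13/O - O/15)
v(31)*a(-62) = (13/31 - 1/15*31)*(13 - 1*(-62)) = (13*(1/31) - 31/15)*(13 + 62) = (13/31 - 31/15)*75 = -766/465*75 = -3830/31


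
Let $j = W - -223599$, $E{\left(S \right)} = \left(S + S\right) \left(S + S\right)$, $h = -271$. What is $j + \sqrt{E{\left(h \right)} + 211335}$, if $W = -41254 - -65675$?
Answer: $248020 + \sqrt{505099} \approx 2.4873 \cdot 10^{5}$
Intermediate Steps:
$E{\left(S \right)} = 4 S^{2}$ ($E{\left(S \right)} = 2 S 2 S = 4 S^{2}$)
$W = 24421$ ($W = -41254 + 65675 = 24421$)
$j = 248020$ ($j = 24421 - -223599 = 24421 + 223599 = 248020$)
$j + \sqrt{E{\left(h \right)} + 211335} = 248020 + \sqrt{4 \left(-271\right)^{2} + 211335} = 248020 + \sqrt{4 \cdot 73441 + 211335} = 248020 + \sqrt{293764 + 211335} = 248020 + \sqrt{505099}$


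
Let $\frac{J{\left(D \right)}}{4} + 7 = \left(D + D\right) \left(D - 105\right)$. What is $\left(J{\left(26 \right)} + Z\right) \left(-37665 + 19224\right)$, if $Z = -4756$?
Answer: $391244256$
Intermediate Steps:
$J{\left(D \right)} = -28 + 8 D \left(-105 + D\right)$ ($J{\left(D \right)} = -28 + 4 \left(D + D\right) \left(D - 105\right) = -28 + 4 \cdot 2 D \left(-105 + D\right) = -28 + 8 D \left(-105 + D\right)$)
$\left(J{\left(26 \right)} + Z\right) \left(-37665 + 19224\right) = \left(\left(-28 - 21840 + 8 \cdot 26^{2}\right) - 4756\right) \left(-37665 + 19224\right) = \left(\left(-28 - 21840 + 8 \cdot 676\right) - 4756\right) \left(-18441\right) = \left(\left(-28 - 21840 + 5408\right) - 4756\right) \left(-18441\right) = \left(-16460 - 4756\right) \left(-18441\right) = \left(-21216\right) \left(-18441\right) = 391244256$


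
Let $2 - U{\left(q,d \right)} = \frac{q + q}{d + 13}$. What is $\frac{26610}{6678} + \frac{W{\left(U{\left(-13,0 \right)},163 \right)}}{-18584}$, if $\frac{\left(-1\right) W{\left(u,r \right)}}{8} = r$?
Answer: $\frac{10483924}{2585499} \approx 4.0549$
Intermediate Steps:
$U{\left(q,d \right)} = 2 - \frac{2 q}{13 + d}$ ($U{\left(q,d \right)} = 2 - \frac{q + q}{d + 13} = 2 - \frac{2 q}{13 + d}$)
$W{\left(u,r \right)} = - 8 r$
$\frac{26610}{6678} + \frac{W{\left(U{\left(-13,0 \right)},163 \right)}}{-18584} = \frac{26610}{6678} + \frac{\left(-8\right) 163}{-18584} = 26610 \cdot \frac{1}{6678} - - \frac{163}{2323} = \frac{4435}{1113} + \frac{163}{2323} = \frac{10483924}{2585499}$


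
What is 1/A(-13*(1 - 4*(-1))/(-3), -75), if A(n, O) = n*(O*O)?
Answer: 1/121875 ≈ 8.2051e-6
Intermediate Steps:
A(n, O) = n*O²
1/A(-13*(1 - 4*(-1))/(-3), -75) = 1/(-13*(1 - 4*(-1))/(-3)*(-75)²) = 1/(-13*(1 + 4)*(-1)/3*5625) = 1/(-65*(-1)/3*5625) = 1/(-13*(-5/3)*5625) = 1/((65/3)*5625) = 1/121875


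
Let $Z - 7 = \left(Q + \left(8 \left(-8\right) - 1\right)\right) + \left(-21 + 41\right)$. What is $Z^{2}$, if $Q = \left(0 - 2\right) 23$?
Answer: $7056$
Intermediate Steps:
$Q = -46$ ($Q = \left(0 - 2\right) 23 = \left(-2\right) 23 = -46$)
$Z = -84$ ($Z = 7 + \left(\left(-46 + \left(8 \left(-8\right) - 1\right)\right) + \left(-21 + 41\right)\right) = 7 + \left(\left(-46 - 65\right) + 20\right) = 7 + \left(-111 + 20\right) = 7 - 91 = -84$)
$Z^{2} = \left(-84\right)^{2} = 7056$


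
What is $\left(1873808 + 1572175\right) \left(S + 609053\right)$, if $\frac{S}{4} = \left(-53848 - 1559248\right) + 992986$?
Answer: $-6448767788421$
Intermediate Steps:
$S = -2480440$ ($S = 4 \left(\left(-53848 - 1559248\right) + 992986\right) = 4 \left(-1613096 + 992986\right) = 4 \left(-620110\right) = -2480440$)
$\left(1873808 + 1572175\right) \left(S + 609053\right) = \left(1873808 + 1572175\right) \left(-2480440 + 609053\right) = 3445983 \left(-1871387\right) = -6448767788421$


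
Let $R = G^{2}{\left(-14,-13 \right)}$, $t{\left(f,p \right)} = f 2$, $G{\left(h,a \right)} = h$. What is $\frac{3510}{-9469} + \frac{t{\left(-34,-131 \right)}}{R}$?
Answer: $- \frac{332963}{463981} \approx -0.71762$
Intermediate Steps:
$t{\left(f,p \right)} = 2 f$
$R = 196$ ($R = \left(-14\right)^{2} = 196$)
$\frac{3510}{-9469} + \frac{t{\left(-34,-131 \right)}}{R} = \frac{3510}{-9469} + \frac{2 \left(-34\right)}{196} = 3510 \left(- \frac{1}{9469}\right) - \frac{17}{49} = - \frac{3510}{9469} - \frac{17}{49} = - \frac{332963}{463981}$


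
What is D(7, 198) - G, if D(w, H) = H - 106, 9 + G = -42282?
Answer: 42383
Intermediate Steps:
G = -42291 (G = -9 - 42282 = -42291)
D(w, H) = -106 + H
D(7, 198) - G = (-106 + 198) - 1*(-42291) = 92 + 42291 = 42383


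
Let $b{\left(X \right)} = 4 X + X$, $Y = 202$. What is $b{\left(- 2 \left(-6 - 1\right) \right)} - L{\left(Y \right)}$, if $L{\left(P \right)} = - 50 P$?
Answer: $10170$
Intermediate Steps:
$b{\left(X \right)} = 5 X$
$b{\left(- 2 \left(-6 - 1\right) \right)} - L{\left(Y \right)} = 5 \left(- 2 \left(-6 - 1\right)\right) - \left(-50\right) 202 = 5 \left(\left(-2\right) \left(-7\right)\right) - -10100 = 5 \cdot 14 + 10100 = 70 + 10100 = 10170$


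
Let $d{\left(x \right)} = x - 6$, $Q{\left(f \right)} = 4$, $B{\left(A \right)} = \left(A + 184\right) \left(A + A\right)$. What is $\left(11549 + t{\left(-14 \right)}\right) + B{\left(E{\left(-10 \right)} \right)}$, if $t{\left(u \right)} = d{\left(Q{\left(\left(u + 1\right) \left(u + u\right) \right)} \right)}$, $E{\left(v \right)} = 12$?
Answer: $16251$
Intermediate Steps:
$B{\left(A \right)} = 2 A \left(184 + A\right)$ ($B{\left(A \right)} = \left(184 + A\right) 2 A = 2 A \left(184 + A\right)$)
$d{\left(x \right)} = -6 + x$
$t{\left(u \right)} = -2$ ($t{\left(u \right)} = -6 + 4 = -2$)
$\left(11549 + t{\left(-14 \right)}\right) + B{\left(E{\left(-10 \right)} \right)} = \left(11549 - 2\right) + 2 \cdot 12 \left(184 + 12\right) = 11547 + 2 \cdot 12 \cdot 196 = 11547 + 4704 = 16251$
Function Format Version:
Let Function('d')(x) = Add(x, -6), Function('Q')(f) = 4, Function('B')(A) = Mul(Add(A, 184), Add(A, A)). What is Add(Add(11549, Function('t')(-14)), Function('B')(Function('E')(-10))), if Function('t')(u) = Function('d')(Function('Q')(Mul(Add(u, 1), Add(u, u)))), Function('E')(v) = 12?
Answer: 16251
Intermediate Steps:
Function('B')(A) = Mul(2, A, Add(184, A)) (Function('B')(A) = Mul(Add(184, A), Mul(2, A)) = Mul(2, A, Add(184, A)))
Function('d')(x) = Add(-6, x)
Function('t')(u) = -2 (Function('t')(u) = Add(-6, 4) = -2)
Add(Add(11549, Function('t')(-14)), Function('B')(Function('E')(-10))) = Add(Add(11549, -2), Mul(2, 12, Add(184, 12))) = Add(11547, Mul(2, 12, 196)) = Add(11547, 4704) = 16251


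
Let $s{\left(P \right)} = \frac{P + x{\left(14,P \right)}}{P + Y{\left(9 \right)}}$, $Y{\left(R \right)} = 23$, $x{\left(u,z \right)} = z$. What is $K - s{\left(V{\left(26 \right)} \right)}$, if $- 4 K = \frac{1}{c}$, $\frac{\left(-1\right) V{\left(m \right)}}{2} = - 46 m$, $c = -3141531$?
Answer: $- \frac{871251229}{439814340} \approx -1.981$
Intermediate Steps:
$V{\left(m \right)} = 92 m$ ($V{\left(m \right)} = - 2 \left(- 46 m\right) = 92 m$)
$s{\left(P \right)} = \frac{2 P}{23 + P}$ ($s{\left(P \right)} = \frac{P + P}{P + 23} = \frac{2 P}{23 + P}$)
$K = \frac{1}{12566124}$ ($K = - \frac{1}{4 \left(-3141531\right)} = \left(- \frac{1}{4}\right) \left(- \frac{1}{3141531}\right) = \frac{1}{12566124} \approx 7.9579 \cdot 10^{-8}$)
$K - s{\left(V{\left(26 \right)} \right)} = \frac{1}{12566124} - \frac{2 \cdot 92 \cdot 26}{23 + 92 \cdot 26} = \frac{1}{12566124} - 2 \cdot 2392 \frac{1}{23 + 2392} = \frac{1}{12566124} - 2 \cdot 2392 \cdot \frac{1}{2415} = \frac{1}{12566124} - \frac{208}{105} = - \frac{871251229}{439814340}$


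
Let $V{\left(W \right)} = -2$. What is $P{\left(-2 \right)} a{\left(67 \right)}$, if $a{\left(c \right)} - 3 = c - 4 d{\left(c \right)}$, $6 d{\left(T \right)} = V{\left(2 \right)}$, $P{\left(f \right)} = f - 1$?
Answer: $-214$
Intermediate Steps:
$P{\left(f \right)} = -1 + f$
$d{\left(T \right)} = - \frac{1}{3}$ ($d{\left(T \right)} = \frac{1}{6} \left(-2\right) = - \frac{1}{3}$)
$a{\left(c \right)} = \frac{13}{3} + c$ ($a{\left(c \right)} = 3 + \left(c - - \frac{4}{3}\right) = 3 + \left(c + \frac{4}{3}\right) = 3 + \left(\frac{4}{3} + c\right) = \frac{13}{3} + c$)
$P{\left(-2 \right)} a{\left(67 \right)} = \left(-1 - 2\right) \left(\frac{13}{3} + 67\right) = \left(-3\right) \frac{214}{3} = -214$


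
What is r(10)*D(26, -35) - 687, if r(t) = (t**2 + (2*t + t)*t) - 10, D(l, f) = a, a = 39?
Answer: 14523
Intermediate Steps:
D(l, f) = 39
r(t) = -10 + 4*t**2 (r(t) = (t**2 + (3*t)*t) - 10 = (t**2 + 3*t**2) - 10 = 4*t**2 - 10 = -10 + 4*t**2)
r(10)*D(26, -35) - 687 = (-10 + 4*10**2)*39 - 687 = (-10 + 4*100)*39 - 687 = (-10 + 400)*39 - 687 = 390*39 - 687 = 15210 - 687 = 14523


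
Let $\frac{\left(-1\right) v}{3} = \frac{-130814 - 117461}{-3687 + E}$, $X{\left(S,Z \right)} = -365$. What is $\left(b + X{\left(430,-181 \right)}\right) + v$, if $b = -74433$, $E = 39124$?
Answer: $- \frac{2649871901}{35437} \approx -74777.0$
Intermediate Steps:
$v = \frac{744825}{35437}$ ($v = - 3 \frac{-130814 - 117461}{-3687 + 39124} = - 3 \left(- \frac{248275}{35437}\right) = - 3 \left(\left(-248275\right) \frac{1}{35437}\right) = \left(-3\right) \left(- \frac{248275}{35437}\right) = \frac{744825}{35437} \approx 21.018$)
$\left(b + X{\left(430,-181 \right)}\right) + v = \left(-74433 - 365\right) + \frac{744825}{35437} = -74798 + \frac{744825}{35437} = - \frac{2649871901}{35437}$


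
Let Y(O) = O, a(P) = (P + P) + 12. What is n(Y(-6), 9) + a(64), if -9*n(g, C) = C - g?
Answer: 415/3 ≈ 138.33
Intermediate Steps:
a(P) = 12 + 2*P (a(P) = 2*P + 12 = 12 + 2*P)
n(g, C) = -C/9 + g/9 (n(g, C) = -(C - g)/9 = -C/9 + g/9)
n(Y(-6), 9) + a(64) = (-1/9*9 + (1/9)*(-6)) + (12 + 2*64) = (-1 - 2/3) + (12 + 128) = -5/3 + 140 = 415/3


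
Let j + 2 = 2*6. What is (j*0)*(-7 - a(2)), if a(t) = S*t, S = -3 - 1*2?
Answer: 0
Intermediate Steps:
j = 10 (j = -2 + 2*6 = -2 + 12 = 10)
S = -5 (S = -3 - 2 = -5)
a(t) = -5*t
(j*0)*(-7 - a(2)) = (10*0)*(-7 - (-5)*2) = 0*(-7 - 1*(-10)) = 0*(-7 + 10) = 0*3 = 0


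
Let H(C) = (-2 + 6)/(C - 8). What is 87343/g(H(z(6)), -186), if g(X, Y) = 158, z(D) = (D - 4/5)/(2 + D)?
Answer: 87343/158 ≈ 552.80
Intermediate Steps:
z(D) = (-4/5 + D)/(2 + D) (z(D) = (D - 4*1/5)/(2 + D) = (D - 4/5)/(2 + D) = (-4/5 + D)/(2 + D))
H(C) = 4/(-8 + C)
87343/g(H(z(6)), -186) = 87343/158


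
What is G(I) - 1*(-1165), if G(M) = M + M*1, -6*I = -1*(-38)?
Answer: 3457/3 ≈ 1152.3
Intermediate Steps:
I = -19/3 (I = -(-1)*(-38)/6 = -1/6*38 = -19/3 ≈ -6.3333)
G(M) = 2*M (G(M) = M + M = 2*M)
G(I) - 1*(-1165) = 2*(-19/3) - 1*(-1165) = -38/3 + 1165 = 3457/3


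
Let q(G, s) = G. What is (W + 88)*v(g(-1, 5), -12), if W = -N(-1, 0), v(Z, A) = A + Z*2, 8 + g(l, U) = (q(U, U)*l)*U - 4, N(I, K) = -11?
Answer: -8514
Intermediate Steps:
g(l, U) = -12 + l*U² (g(l, U) = -8 + ((U*l)*U - 4) = -8 + (l*U² - 4) = -8 + (-4 + l*U²) = -12 + l*U²)
v(Z, A) = A + 2*Z
W = 11 (W = -1*(-11) = 11)
(W + 88)*v(g(-1, 5), -12) = (11 + 88)*(-12 + 2*(-12 - 1*5²)) = 99*(-12 + 2*(-12 - 1*25)) = 99*(-12 + 2*(-12 - 25)) = 99*(-12 + 2*(-37)) = 99*(-12 - 74) = 99*(-86) = -8514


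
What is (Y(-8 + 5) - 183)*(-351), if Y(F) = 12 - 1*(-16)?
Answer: 54405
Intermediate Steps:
Y(F) = 28 (Y(F) = 12 + 16 = 28)
(Y(-8 + 5) - 183)*(-351) = (28 - 183)*(-351) = -155*(-351) = 54405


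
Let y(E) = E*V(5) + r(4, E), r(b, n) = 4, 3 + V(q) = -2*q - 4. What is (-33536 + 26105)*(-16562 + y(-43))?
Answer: 117610437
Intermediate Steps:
V(q) = -7 - 2*q (V(q) = -3 + (-2*q - 4) = -3 + (-4 - 2*q) = -7 - 2*q)
y(E) = 4 - 17*E (y(E) = E*(-7 - 2*5) + 4 = E*(-7 - 10) + 4 = E*(-17) + 4 = -17*E + 4 = 4 - 17*E)
(-33536 + 26105)*(-16562 + y(-43)) = (-33536 + 26105)*(-16562 + (4 - 17*(-43))) = -7431*(-16562 + (4 + 731)) = -7431*(-16562 + 735) = -7431*(-15827) = 117610437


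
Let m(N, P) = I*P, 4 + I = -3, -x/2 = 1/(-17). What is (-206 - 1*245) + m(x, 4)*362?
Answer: -10587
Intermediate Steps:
x = 2/17 (x = -2/(-17) = -2*(-1/17) = 2/17 ≈ 0.11765)
I = -7 (I = -4 - 3 = -7)
m(N, P) = -7*P
(-206 - 1*245) + m(x, 4)*362 = (-206 - 1*245) - 7*4*362 = (-206 - 245) - 28*362 = -451 - 10136 = -10587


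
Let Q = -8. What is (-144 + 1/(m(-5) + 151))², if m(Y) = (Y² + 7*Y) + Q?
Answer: 366760801/17689 ≈ 20734.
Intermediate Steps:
m(Y) = -8 + Y² + 7*Y (m(Y) = (Y² + 7*Y) - 8 = -8 + Y² + 7*Y)
(-144 + 1/(m(-5) + 151))² = (-144 + 1/((-8 + (-5)² + 7*(-5)) + 151))² = (-144 + 1/((-8 + 25 - 35) + 151))² = (-144 + 1/(-18 + 151))² = (-144 + 1/133)² = (-19151/133)² = 366760801/17689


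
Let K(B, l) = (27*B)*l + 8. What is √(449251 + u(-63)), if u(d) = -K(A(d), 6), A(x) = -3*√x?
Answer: √(449243 + 1458*I*√7) ≈ 670.26 + 2.878*I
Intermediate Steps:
K(B, l) = 8 + 27*B*l (K(B, l) = 27*B*l + 8 = 8 + 27*B*l)
u(d) = -8 + 486*√d (u(d) = -(8 + 27*(-3*√d)*6) = -(8 - 486*√d) = -8 + 486*√d)
√(449251 + u(-63)) = √(449251 + (-8 + 486*√(-63))) = √(449251 + (-8 + 486*(3*I*√7))) = √(449251 + (-8 + 1458*I*√7)) = √(449243 + 1458*I*√7)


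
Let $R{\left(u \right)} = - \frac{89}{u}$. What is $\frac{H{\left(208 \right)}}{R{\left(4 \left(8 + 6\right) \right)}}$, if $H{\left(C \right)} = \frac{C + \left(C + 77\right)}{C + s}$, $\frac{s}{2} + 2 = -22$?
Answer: $- \frac{3451}{1780} \approx -1.9388$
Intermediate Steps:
$s = -48$ ($s = -4 + 2 \left(-22\right) = -4 - 44 = -48$)
$H{\left(C \right)} = \frac{77 + 2 C}{-48 + C}$ ($H{\left(C \right)} = \frac{C + \left(C + 77\right)}{C - 48} = \frac{C + \left(77 + C\right)}{-48 + C} = \frac{77 + 2 C}{-48 + C}$)
$\frac{H{\left(208 \right)}}{R{\left(4 \left(8 + 6\right) \right)}} = \frac{\frac{1}{-48 + 208} \left(77 + 2 \cdot 208\right)}{\left(-89\right) \frac{1}{4 \left(8 + 6\right)}} = \frac{\frac{1}{160} \left(77 + 416\right)}{\left(-89\right) \frac{1}{4 \cdot 14}} = \frac{\frac{1}{160} \cdot 493}{\left(-89\right) \frac{1}{56}} = \frac{493}{160 \left(\left(-89\right) \frac{1}{56}\right)} = \frac{493}{160 \left(- \frac{89}{56}\right)} = \frac{493}{160} \left(- \frac{56}{89}\right) = - \frac{3451}{1780}$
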